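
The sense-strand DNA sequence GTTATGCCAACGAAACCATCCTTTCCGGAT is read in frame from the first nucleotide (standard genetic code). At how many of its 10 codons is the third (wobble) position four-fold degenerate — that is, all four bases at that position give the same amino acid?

Codon 1 GTT (Val): third position 4-fold.
Codon 2 ATG (Met): third position 1-fold.
Codon 3 CCA (Pro): third position 4-fold.
Codon 4 ACG (Thr): third position 4-fold.
Codon 5 AAA (Lys): third position 2-fold.
Codon 6 CCA (Pro): third position 4-fold.
Codon 7 TCC (Ser): third position 4-fold.
Codon 8 TTT (Phe): third position 2-fold.
Codon 9 CCG (Pro): third position 4-fold.
Codon 10 GAT (Asp): third position 2-fold.
Four-fold degenerate third positions: 6.

6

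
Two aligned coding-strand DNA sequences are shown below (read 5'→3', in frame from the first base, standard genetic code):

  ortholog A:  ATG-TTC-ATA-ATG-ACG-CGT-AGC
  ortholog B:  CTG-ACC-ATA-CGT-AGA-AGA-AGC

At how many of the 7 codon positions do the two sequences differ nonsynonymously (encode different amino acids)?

4

Codon 1: ATG Met / CTG Leu — nonsynonymous.
Codon 2: TTC Phe / ACC Thr — nonsynonymous.
Codon 3: ATA Ile / ATA Ile — identical.
Codon 4: ATG Met / CGT Arg — nonsynonymous.
Codon 5: ACG Thr / AGA Arg — nonsynonymous.
Codon 6: CGT Arg / AGA Arg — synonymous.
Codon 7: AGC Ser / AGC Ser — identical.
Nonsynonymous differences: 4.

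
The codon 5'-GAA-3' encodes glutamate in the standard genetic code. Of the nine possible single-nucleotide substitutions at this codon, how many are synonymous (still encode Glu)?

1

Position 1: none → 0 synonymous.
Position 2: none → 0 synonymous.
Position 3: GAG → 1 synonymous.
Total: 0 + 0 + 1 = 1.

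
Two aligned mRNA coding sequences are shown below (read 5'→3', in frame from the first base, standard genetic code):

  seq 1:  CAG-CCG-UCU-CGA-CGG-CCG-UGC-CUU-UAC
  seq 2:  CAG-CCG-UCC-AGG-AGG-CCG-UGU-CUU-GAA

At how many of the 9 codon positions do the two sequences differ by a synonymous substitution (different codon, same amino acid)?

4

Codon 1: CAG Gln / CAG Gln — identical.
Codon 2: CCG Pro / CCG Pro — identical.
Codon 3: UCU Ser / UCC Ser — synonymous.
Codon 4: CGA Arg / AGG Arg — synonymous.
Codon 5: CGG Arg / AGG Arg — synonymous.
Codon 6: CCG Pro / CCG Pro — identical.
Codon 7: UGC Cys / UGU Cys — synonymous.
Codon 8: CUU Leu / CUU Leu — identical.
Codon 9: UAC Tyr / GAA Glu — nonsynonymous.
Synonymous differences: 4.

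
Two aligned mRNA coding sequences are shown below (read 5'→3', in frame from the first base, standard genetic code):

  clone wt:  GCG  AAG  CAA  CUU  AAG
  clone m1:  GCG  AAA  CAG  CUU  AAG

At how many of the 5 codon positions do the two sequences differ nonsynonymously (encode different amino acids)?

0

Codon 1: GCG Ala / GCG Ala — identical.
Codon 2: AAG Lys / AAA Lys — synonymous.
Codon 3: CAA Gln / CAG Gln — synonymous.
Codon 4: CUU Leu / CUU Leu — identical.
Codon 5: AAG Lys / AAG Lys — identical.
Nonsynonymous differences: 0.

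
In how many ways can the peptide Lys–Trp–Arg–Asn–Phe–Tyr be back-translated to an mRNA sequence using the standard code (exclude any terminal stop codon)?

Lys: 2 codons.
Trp: 1 codon.
Arg: 6 codons.
Asn: 2 codons.
Phe: 2 codons.
Tyr: 2 codons.
2 × 1 × 6 × 2 × 2 × 2 = 96.

96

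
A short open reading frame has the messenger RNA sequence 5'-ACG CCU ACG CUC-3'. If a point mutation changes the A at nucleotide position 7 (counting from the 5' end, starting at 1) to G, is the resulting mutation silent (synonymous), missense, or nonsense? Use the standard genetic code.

missense

Position 7 falls in codon 3: ACG → Thr.
After the substitution the codon is GCG → Ala.
Thr ≠ Ala, so this is a missense mutation.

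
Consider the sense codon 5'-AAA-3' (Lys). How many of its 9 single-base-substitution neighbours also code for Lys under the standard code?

1

Position 1: none → 0 synonymous.
Position 2: none → 0 synonymous.
Position 3: AAG → 1 synonymous.
Total: 0 + 0 + 1 = 1.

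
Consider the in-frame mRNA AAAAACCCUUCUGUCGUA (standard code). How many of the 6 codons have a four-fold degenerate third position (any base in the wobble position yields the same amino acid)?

4

Codon 1 AAA (Lys): third position 2-fold.
Codon 2 AAC (Asn): third position 2-fold.
Codon 3 CCU (Pro): third position 4-fold.
Codon 4 UCU (Ser): third position 4-fold.
Codon 5 GUC (Val): third position 4-fold.
Codon 6 GUA (Val): third position 4-fold.
Four-fold degenerate third positions: 4.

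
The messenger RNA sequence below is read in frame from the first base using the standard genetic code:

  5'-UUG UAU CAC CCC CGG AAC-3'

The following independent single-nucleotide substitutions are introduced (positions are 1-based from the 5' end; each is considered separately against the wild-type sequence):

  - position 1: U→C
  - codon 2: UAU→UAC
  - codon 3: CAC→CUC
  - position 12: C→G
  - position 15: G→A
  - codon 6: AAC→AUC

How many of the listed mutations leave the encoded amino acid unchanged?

4

Codon 1: UUG (Leu) → CUG (Leu) — synonymous.
Codon 2: UAU (Tyr) → UAC (Tyr) — synonymous.
Codon 3: CAC (His) → CUC (Leu) — missense.
Codon 4: CCC (Pro) → CCG (Pro) — synonymous.
Codon 5: CGG (Arg) → CGA (Arg) — synonymous.
Codon 6: AAC (Asn) → AUC (Ile) — missense.
Synonymous: 4 of 6.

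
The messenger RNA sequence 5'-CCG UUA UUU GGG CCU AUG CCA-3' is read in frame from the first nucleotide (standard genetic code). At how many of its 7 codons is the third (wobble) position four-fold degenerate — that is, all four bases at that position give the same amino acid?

4

Codon 1 CCG (Pro): third position 4-fold.
Codon 2 UUA (Leu): third position 2-fold.
Codon 3 UUU (Phe): third position 2-fold.
Codon 4 GGG (Gly): third position 4-fold.
Codon 5 CCU (Pro): third position 4-fold.
Codon 6 AUG (Met): third position 1-fold.
Codon 7 CCA (Pro): third position 4-fold.
Four-fold degenerate third positions: 4.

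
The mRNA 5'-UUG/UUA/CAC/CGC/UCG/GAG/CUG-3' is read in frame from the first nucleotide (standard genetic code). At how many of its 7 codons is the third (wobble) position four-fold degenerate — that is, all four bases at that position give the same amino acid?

3

Codon 1 UUG (Leu): third position 2-fold.
Codon 2 UUA (Leu): third position 2-fold.
Codon 3 CAC (His): third position 2-fold.
Codon 4 CGC (Arg): third position 4-fold.
Codon 5 UCG (Ser): third position 4-fold.
Codon 6 GAG (Glu): third position 2-fold.
Codon 7 CUG (Leu): third position 4-fold.
Four-fold degenerate third positions: 3.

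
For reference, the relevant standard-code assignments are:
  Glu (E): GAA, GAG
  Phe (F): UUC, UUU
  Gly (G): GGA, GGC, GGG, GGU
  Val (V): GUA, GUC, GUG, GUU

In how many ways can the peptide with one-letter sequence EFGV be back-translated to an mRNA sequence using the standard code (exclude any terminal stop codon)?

64

Glu: 2 codons.
Phe: 2 codons.
Gly: 4 codons.
Val: 4 codons.
2 × 2 × 4 × 4 = 64.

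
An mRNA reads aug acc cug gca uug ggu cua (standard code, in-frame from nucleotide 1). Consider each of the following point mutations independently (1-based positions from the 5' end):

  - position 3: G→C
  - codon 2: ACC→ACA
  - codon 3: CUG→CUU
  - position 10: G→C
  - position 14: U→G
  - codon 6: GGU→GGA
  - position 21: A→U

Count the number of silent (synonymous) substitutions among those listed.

Codon 1: AUG (Met) → AUC (Ile) — missense.
Codon 2: ACC (Thr) → ACA (Thr) — synonymous.
Codon 3: CUG (Leu) → CUU (Leu) — synonymous.
Codon 4: GCA (Ala) → CCA (Pro) — missense.
Codon 5: UUG (Leu) → UGG (Trp) — missense.
Codon 6: GGU (Gly) → GGA (Gly) — synonymous.
Codon 7: CUA (Leu) → CUU (Leu) — synonymous.
Synonymous: 4 of 7.

4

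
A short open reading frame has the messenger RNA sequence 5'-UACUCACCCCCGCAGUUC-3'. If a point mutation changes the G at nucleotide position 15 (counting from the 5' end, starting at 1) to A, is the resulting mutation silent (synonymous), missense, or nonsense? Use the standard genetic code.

Position 15 falls in codon 5: CAG → Gln.
After the substitution the codon is CAA → Gln.
Both encode Gln, so the change is synonymous.

silent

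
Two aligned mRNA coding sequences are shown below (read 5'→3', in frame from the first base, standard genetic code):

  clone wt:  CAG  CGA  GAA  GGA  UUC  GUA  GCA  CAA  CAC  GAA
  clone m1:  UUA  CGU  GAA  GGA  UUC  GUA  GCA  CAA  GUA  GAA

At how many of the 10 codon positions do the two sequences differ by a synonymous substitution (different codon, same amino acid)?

Codon 1: CAG Gln / UUA Leu — nonsynonymous.
Codon 2: CGA Arg / CGU Arg — synonymous.
Codon 3: GAA Glu / GAA Glu — identical.
Codon 4: GGA Gly / GGA Gly — identical.
Codon 5: UUC Phe / UUC Phe — identical.
Codon 6: GUA Val / GUA Val — identical.
Codon 7: GCA Ala / GCA Ala — identical.
Codon 8: CAA Gln / CAA Gln — identical.
Codon 9: CAC His / GUA Val — nonsynonymous.
Codon 10: GAA Glu / GAA Glu — identical.
Synonymous differences: 1.

1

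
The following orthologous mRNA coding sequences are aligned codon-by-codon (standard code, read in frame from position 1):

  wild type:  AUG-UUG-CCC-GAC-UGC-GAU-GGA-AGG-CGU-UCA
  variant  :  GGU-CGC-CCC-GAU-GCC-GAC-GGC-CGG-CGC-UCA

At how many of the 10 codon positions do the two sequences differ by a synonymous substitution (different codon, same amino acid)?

5

Codon 1: AUG Met / GGU Gly — nonsynonymous.
Codon 2: UUG Leu / CGC Arg — nonsynonymous.
Codon 3: CCC Pro / CCC Pro — identical.
Codon 4: GAC Asp / GAU Asp — synonymous.
Codon 5: UGC Cys / GCC Ala — nonsynonymous.
Codon 6: GAU Asp / GAC Asp — synonymous.
Codon 7: GGA Gly / GGC Gly — synonymous.
Codon 8: AGG Arg / CGG Arg — synonymous.
Codon 9: CGU Arg / CGC Arg — synonymous.
Codon 10: UCA Ser / UCA Ser — identical.
Synonymous differences: 5.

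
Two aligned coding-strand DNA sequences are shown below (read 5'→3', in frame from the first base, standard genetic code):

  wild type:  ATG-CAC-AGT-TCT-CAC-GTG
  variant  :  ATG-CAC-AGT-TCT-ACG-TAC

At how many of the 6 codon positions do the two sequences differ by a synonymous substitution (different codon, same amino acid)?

Codon 1: ATG Met / ATG Met — identical.
Codon 2: CAC His / CAC His — identical.
Codon 3: AGT Ser / AGT Ser — identical.
Codon 4: TCT Ser / TCT Ser — identical.
Codon 5: CAC His / ACG Thr — nonsynonymous.
Codon 6: GTG Val / TAC Tyr — nonsynonymous.
Synonymous differences: 0.

0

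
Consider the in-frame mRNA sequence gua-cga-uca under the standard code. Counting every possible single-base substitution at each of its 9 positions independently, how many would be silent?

Codon 1 (GUA, Val): 3 synonymous substitutions.
Codon 2 (CGA, Arg): 4 synonymous substitutions.
Codon 3 (UCA, Ser): 3 synonymous substitutions.
Total: 3 + 4 + 3 = 10.

10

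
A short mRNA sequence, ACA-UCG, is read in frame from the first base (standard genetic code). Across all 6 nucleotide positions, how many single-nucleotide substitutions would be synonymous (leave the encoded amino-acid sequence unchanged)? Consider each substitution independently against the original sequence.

6

Codon 1 (ACA, Thr): 3 synonymous substitutions.
Codon 2 (UCG, Ser): 3 synonymous substitutions.
Total: 3 + 3 = 6.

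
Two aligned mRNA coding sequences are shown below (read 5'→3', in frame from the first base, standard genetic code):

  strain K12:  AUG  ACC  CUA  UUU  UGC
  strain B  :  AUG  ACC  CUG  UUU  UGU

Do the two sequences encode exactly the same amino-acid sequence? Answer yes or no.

Codon 1: AUG Met / AUG Met — identical.
Codon 2: ACC Thr / ACC Thr — identical.
Codon 3: CUA Leu / CUG Leu — synonymous.
Codon 4: UUU Phe / UUU Phe — identical.
Codon 5: UGC Cys / UGU Cys — synonymous.
Nonsynonymous differences: 0 → same protein.

yes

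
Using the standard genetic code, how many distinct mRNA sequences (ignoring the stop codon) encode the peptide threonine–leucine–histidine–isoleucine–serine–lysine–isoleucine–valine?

20736

Thr: 4 codons.
Leu: 6 codons.
His: 2 codons.
Ile: 3 codons.
Ser: 6 codons.
Lys: 2 codons.
Ile: 3 codons.
Val: 4 codons.
4 × 6 × 2 × 3 × 6 × 2 × 3 × 4 = 20736.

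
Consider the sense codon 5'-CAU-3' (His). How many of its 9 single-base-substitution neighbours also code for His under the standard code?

1

Position 1: none → 0 synonymous.
Position 2: none → 0 synonymous.
Position 3: CAC → 1 synonymous.
Total: 0 + 0 + 1 = 1.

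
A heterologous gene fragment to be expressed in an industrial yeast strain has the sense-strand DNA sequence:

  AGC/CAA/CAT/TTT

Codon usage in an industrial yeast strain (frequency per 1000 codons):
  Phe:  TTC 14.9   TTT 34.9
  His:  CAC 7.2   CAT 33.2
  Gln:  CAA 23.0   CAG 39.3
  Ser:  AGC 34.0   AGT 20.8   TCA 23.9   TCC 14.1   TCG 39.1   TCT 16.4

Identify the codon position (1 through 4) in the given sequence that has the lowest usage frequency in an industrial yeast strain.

Codon 1 AGC (Ser): 34.0 per 1000.
Codon 2 CAA (Gln): 23.0 per 1000.
Codon 3 CAT (His): 33.2 per 1000.
Codon 4 TTT (Phe): 34.9 per 1000.
Lowest frequency is 23.0 at codon 2.

2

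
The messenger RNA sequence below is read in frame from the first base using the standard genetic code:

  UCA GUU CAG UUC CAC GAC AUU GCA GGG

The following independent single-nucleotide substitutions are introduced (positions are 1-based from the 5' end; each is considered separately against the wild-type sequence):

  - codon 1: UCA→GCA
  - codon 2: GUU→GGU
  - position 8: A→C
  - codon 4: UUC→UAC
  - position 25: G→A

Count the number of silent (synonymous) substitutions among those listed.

Codon 1: UCA (Ser) → GCA (Ala) — missense.
Codon 2: GUU (Val) → GGU (Gly) — missense.
Codon 3: CAG (Gln) → CCG (Pro) — missense.
Codon 4: UUC (Phe) → UAC (Tyr) — missense.
Codon 9: GGG (Gly) → AGG (Arg) — missense.
Synonymous: 0 of 5.

0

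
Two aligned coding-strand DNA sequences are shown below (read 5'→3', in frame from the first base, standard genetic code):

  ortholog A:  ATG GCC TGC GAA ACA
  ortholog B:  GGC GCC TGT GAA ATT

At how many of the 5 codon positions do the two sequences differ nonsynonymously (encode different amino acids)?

Codon 1: ATG Met / GGC Gly — nonsynonymous.
Codon 2: GCC Ala / GCC Ala — identical.
Codon 3: TGC Cys / TGT Cys — synonymous.
Codon 4: GAA Glu / GAA Glu — identical.
Codon 5: ACA Thr / ATT Ile — nonsynonymous.
Nonsynonymous differences: 2.

2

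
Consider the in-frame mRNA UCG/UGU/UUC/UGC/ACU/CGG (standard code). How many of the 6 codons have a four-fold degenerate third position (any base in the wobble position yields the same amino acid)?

Codon 1 UCG (Ser): third position 4-fold.
Codon 2 UGU (Cys): third position 2-fold.
Codon 3 UUC (Phe): third position 2-fold.
Codon 4 UGC (Cys): third position 2-fold.
Codon 5 ACU (Thr): third position 4-fold.
Codon 6 CGG (Arg): third position 4-fold.
Four-fold degenerate third positions: 3.

3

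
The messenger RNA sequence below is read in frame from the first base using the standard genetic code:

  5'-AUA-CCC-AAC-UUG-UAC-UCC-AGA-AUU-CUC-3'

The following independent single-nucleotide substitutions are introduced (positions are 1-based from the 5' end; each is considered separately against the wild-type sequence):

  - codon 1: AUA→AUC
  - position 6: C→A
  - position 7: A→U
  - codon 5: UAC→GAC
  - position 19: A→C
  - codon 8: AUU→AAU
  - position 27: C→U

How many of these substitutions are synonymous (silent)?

4

Codon 1: AUA (Ile) → AUC (Ile) — synonymous.
Codon 2: CCC (Pro) → CCA (Pro) — synonymous.
Codon 3: AAC (Asn) → UAC (Tyr) — missense.
Codon 5: UAC (Tyr) → GAC (Asp) — missense.
Codon 7: AGA (Arg) → CGA (Arg) — synonymous.
Codon 8: AUU (Ile) → AAU (Asn) — missense.
Codon 9: CUC (Leu) → CUU (Leu) — synonymous.
Synonymous: 4 of 7.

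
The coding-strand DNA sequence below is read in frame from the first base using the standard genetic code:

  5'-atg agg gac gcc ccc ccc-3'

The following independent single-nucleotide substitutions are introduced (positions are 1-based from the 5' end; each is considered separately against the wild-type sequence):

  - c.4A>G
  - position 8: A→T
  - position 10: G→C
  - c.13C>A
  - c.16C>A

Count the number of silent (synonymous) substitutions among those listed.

0

Codon 2: AGG (Arg) → GGG (Gly) — missense.
Codon 3: GAC (Asp) → GTC (Val) — missense.
Codon 4: GCC (Ala) → CCC (Pro) — missense.
Codon 5: CCC (Pro) → ACC (Thr) — missense.
Codon 6: CCC (Pro) → ACC (Thr) — missense.
Synonymous: 0 of 5.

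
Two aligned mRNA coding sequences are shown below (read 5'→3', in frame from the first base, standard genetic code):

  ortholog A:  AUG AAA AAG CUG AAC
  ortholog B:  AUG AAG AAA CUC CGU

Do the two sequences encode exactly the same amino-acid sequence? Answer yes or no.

Codon 1: AUG Met / AUG Met — identical.
Codon 2: AAA Lys / AAG Lys — synonymous.
Codon 3: AAG Lys / AAA Lys — synonymous.
Codon 4: CUG Leu / CUC Leu — synonymous.
Codon 5: AAC Asn / CGU Arg — nonsynonymous.
Nonsynonymous differences: 1 → different protein.

no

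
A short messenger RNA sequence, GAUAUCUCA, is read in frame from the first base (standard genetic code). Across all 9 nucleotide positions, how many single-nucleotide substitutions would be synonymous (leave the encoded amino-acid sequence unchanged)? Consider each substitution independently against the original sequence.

6

Codon 1 (GAU, Asp): 1 synonymous substitution.
Codon 2 (AUC, Ile): 2 synonymous substitutions.
Codon 3 (UCA, Ser): 3 synonymous substitutions.
Total: 1 + 2 + 3 = 6.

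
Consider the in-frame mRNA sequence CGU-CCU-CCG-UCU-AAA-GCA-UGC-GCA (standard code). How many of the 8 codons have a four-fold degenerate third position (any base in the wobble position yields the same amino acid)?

Codon 1 CGU (Arg): third position 4-fold.
Codon 2 CCU (Pro): third position 4-fold.
Codon 3 CCG (Pro): third position 4-fold.
Codon 4 UCU (Ser): third position 4-fold.
Codon 5 AAA (Lys): third position 2-fold.
Codon 6 GCA (Ala): third position 4-fold.
Codon 7 UGC (Cys): third position 2-fold.
Codon 8 GCA (Ala): third position 4-fold.
Four-fold degenerate third positions: 6.

6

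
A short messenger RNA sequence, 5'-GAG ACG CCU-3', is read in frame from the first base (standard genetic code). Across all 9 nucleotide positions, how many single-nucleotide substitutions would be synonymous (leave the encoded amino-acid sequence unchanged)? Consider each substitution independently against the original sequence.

7

Codon 1 (GAG, Glu): 1 synonymous substitution.
Codon 2 (ACG, Thr): 3 synonymous substitutions.
Codon 3 (CCU, Pro): 3 synonymous substitutions.
Total: 1 + 3 + 3 = 7.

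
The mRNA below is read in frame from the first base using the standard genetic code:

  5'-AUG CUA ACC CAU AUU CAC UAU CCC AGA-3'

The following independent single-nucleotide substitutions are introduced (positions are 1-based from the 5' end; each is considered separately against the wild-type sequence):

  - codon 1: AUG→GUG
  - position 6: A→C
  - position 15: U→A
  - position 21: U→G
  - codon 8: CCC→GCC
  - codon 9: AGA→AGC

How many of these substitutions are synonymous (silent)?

Codon 1: AUG (Met) → GUG (Val) — missense.
Codon 2: CUA (Leu) → CUC (Leu) — synonymous.
Codon 5: AUU (Ile) → AUA (Ile) — synonymous.
Codon 7: UAU (Tyr) → UAG (Stop) — nonsense.
Codon 8: CCC (Pro) → GCC (Ala) — missense.
Codon 9: AGA (Arg) → AGC (Ser) — missense.
Synonymous: 2 of 6.

2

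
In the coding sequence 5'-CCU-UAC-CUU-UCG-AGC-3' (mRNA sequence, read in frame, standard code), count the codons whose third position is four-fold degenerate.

3

Codon 1 CCU (Pro): third position 4-fold.
Codon 2 UAC (Tyr): third position 2-fold.
Codon 3 CUU (Leu): third position 4-fold.
Codon 4 UCG (Ser): third position 4-fold.
Codon 5 AGC (Ser): third position 2-fold.
Four-fold degenerate third positions: 3.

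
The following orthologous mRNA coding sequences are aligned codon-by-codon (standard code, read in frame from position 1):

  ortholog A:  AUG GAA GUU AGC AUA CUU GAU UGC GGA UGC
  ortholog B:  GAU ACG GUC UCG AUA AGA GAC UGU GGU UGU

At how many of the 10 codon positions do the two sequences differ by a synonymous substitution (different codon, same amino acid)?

6

Codon 1: AUG Met / GAU Asp — nonsynonymous.
Codon 2: GAA Glu / ACG Thr — nonsynonymous.
Codon 3: GUU Val / GUC Val — synonymous.
Codon 4: AGC Ser / UCG Ser — synonymous.
Codon 5: AUA Ile / AUA Ile — identical.
Codon 6: CUU Leu / AGA Arg — nonsynonymous.
Codon 7: GAU Asp / GAC Asp — synonymous.
Codon 8: UGC Cys / UGU Cys — synonymous.
Codon 9: GGA Gly / GGU Gly — synonymous.
Codon 10: UGC Cys / UGU Cys — synonymous.
Synonymous differences: 6.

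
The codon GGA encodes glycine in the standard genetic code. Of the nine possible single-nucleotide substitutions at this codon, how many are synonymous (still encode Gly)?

3

Position 1: none → 0 synonymous.
Position 2: none → 0 synonymous.
Position 3: GGU, GGC, GGG → 3 synonymous.
Total: 0 + 0 + 3 = 3.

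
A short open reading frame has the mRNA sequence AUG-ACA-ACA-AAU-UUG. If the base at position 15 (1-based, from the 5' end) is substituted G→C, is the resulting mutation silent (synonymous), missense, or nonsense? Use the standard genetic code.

missense

Position 15 falls in codon 5: UUG → Leu.
After the substitution the codon is UUC → Phe.
Leu ≠ Phe, so this is a missense mutation.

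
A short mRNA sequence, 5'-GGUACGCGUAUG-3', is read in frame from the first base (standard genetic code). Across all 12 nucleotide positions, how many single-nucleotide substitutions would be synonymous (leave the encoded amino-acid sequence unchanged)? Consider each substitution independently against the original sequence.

9

Codon 1 (GGU, Gly): 3 synonymous substitutions.
Codon 2 (ACG, Thr): 3 synonymous substitutions.
Codon 3 (CGU, Arg): 3 synonymous substitutions.
Codon 4 (AUG, Met): 0 synonymous substitutions.
Total: 3 + 3 + 3 + 0 = 9.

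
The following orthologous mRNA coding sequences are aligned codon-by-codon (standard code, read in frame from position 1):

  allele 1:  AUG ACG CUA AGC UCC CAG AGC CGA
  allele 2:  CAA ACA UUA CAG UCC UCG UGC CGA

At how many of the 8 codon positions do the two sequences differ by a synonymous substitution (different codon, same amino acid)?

Codon 1: AUG Met / CAA Gln — nonsynonymous.
Codon 2: ACG Thr / ACA Thr — synonymous.
Codon 3: CUA Leu / UUA Leu — synonymous.
Codon 4: AGC Ser / CAG Gln — nonsynonymous.
Codon 5: UCC Ser / UCC Ser — identical.
Codon 6: CAG Gln / UCG Ser — nonsynonymous.
Codon 7: AGC Ser / UGC Cys — nonsynonymous.
Codon 8: CGA Arg / CGA Arg — identical.
Synonymous differences: 2.

2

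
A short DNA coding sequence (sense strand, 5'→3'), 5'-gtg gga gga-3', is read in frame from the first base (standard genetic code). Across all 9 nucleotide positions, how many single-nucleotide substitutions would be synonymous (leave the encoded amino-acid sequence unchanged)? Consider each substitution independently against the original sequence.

9

Codon 1 (GTG, Val): 3 synonymous substitutions.
Codon 2 (GGA, Gly): 3 synonymous substitutions.
Codon 3 (GGA, Gly): 3 synonymous substitutions.
Total: 3 + 3 + 3 = 9.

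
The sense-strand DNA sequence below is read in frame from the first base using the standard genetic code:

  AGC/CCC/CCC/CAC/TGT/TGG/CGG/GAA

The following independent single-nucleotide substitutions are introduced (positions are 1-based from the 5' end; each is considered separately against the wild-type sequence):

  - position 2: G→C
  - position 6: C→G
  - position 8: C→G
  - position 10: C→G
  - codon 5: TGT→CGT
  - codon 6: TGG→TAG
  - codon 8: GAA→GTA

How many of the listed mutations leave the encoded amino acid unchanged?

Codon 1: AGC (Ser) → ACC (Thr) — missense.
Codon 2: CCC (Pro) → CCG (Pro) — synonymous.
Codon 3: CCC (Pro) → CGC (Arg) — missense.
Codon 4: CAC (His) → GAC (Asp) — missense.
Codon 5: TGT (Cys) → CGT (Arg) — missense.
Codon 6: TGG (Trp) → TAG (Stop) — nonsense.
Codon 8: GAA (Glu) → GTA (Val) — missense.
Synonymous: 1 of 7.

1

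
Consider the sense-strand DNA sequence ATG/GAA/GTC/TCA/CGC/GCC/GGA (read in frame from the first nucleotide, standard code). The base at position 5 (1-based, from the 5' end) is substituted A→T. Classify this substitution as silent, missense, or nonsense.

missense

Position 5 falls in codon 2: GAA → Glu.
After the substitution the codon is GTA → Val.
Glu ≠ Val, so this is a missense mutation.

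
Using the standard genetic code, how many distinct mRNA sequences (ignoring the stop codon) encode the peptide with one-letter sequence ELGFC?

192

Glu: 2 codons.
Leu: 6 codons.
Gly: 4 codons.
Phe: 2 codons.
Cys: 2 codons.
2 × 6 × 4 × 2 × 2 = 192.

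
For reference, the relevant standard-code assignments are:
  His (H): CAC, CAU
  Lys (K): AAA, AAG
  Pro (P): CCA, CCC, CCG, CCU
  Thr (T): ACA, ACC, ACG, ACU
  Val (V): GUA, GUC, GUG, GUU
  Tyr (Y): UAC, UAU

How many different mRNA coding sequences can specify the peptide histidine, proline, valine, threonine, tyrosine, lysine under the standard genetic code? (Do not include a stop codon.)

His: 2 codons.
Pro: 4 codons.
Val: 4 codons.
Thr: 4 codons.
Tyr: 2 codons.
Lys: 2 codons.
2 × 4 × 4 × 4 × 2 × 2 = 512.

512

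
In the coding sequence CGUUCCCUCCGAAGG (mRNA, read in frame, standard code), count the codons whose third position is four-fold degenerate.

Codon 1 CGU (Arg): third position 4-fold.
Codon 2 UCC (Ser): third position 4-fold.
Codon 3 CUC (Leu): third position 4-fold.
Codon 4 CGA (Arg): third position 4-fold.
Codon 5 AGG (Arg): third position 2-fold.
Four-fold degenerate third positions: 4.

4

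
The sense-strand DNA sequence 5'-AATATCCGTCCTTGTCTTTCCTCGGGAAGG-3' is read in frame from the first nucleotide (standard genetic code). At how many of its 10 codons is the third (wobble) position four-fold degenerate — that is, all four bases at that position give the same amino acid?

6

Codon 1 AAT (Asn): third position 2-fold.
Codon 2 ATC (Ile): third position 3-fold.
Codon 3 CGT (Arg): third position 4-fold.
Codon 4 CCT (Pro): third position 4-fold.
Codon 5 TGT (Cys): third position 2-fold.
Codon 6 CTT (Leu): third position 4-fold.
Codon 7 TCC (Ser): third position 4-fold.
Codon 8 TCG (Ser): third position 4-fold.
Codon 9 GGA (Gly): third position 4-fold.
Codon 10 AGG (Arg): third position 2-fold.
Four-fold degenerate third positions: 6.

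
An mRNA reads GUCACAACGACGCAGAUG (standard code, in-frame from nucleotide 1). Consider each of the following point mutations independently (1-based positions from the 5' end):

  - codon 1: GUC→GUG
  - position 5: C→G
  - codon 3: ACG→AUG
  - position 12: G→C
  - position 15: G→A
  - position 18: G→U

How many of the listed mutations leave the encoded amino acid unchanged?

Codon 1: GUC (Val) → GUG (Val) — synonymous.
Codon 2: ACA (Thr) → AGA (Arg) — missense.
Codon 3: ACG (Thr) → AUG (Met) — missense.
Codon 4: ACG (Thr) → ACC (Thr) — synonymous.
Codon 5: CAG (Gln) → CAA (Gln) — synonymous.
Codon 6: AUG (Met) → AUU (Ile) — missense.
Synonymous: 3 of 6.

3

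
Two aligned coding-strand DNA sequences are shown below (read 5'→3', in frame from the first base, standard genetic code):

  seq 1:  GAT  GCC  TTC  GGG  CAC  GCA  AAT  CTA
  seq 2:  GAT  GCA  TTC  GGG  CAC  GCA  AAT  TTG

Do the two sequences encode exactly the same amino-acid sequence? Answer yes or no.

Codon 1: GAT Asp / GAT Asp — identical.
Codon 2: GCC Ala / GCA Ala — synonymous.
Codon 3: TTC Phe / TTC Phe — identical.
Codon 4: GGG Gly / GGG Gly — identical.
Codon 5: CAC His / CAC His — identical.
Codon 6: GCA Ala / GCA Ala — identical.
Codon 7: AAT Asn / AAT Asn — identical.
Codon 8: CTA Leu / TTG Leu — synonymous.
Nonsynonymous differences: 0 → same protein.

yes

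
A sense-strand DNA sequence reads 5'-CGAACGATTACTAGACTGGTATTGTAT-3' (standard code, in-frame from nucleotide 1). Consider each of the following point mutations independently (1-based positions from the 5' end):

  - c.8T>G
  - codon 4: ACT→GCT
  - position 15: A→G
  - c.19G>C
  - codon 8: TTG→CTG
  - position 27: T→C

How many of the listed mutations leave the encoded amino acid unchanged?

3

Codon 3: ATT (Ile) → AGT (Ser) — missense.
Codon 4: ACT (Thr) → GCT (Ala) — missense.
Codon 5: AGA (Arg) → AGG (Arg) — synonymous.
Codon 7: GTA (Val) → CTA (Leu) — missense.
Codon 8: TTG (Leu) → CTG (Leu) — synonymous.
Codon 9: TAT (Tyr) → TAC (Tyr) — synonymous.
Synonymous: 3 of 6.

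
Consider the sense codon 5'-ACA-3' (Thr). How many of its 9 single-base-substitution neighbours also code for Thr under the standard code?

Position 1: none → 0 synonymous.
Position 2: none → 0 synonymous.
Position 3: ACU, ACC, ACG → 3 synonymous.
Total: 0 + 0 + 3 = 3.

3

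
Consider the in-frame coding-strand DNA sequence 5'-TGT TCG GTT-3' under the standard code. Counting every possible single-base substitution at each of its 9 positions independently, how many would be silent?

7

Codon 1 (TGT, Cys): 1 synonymous substitution.
Codon 2 (TCG, Ser): 3 synonymous substitutions.
Codon 3 (GTT, Val): 3 synonymous substitutions.
Total: 1 + 3 + 3 = 7.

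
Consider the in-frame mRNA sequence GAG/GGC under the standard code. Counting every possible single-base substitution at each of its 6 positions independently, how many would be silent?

Codon 1 (GAG, Glu): 1 synonymous substitution.
Codon 2 (GGC, Gly): 3 synonymous substitutions.
Total: 1 + 3 = 4.

4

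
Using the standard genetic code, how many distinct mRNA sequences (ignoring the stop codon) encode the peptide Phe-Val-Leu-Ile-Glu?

Phe: 2 codons.
Val: 4 codons.
Leu: 6 codons.
Ile: 3 codons.
Glu: 2 codons.
2 × 4 × 6 × 3 × 2 = 288.

288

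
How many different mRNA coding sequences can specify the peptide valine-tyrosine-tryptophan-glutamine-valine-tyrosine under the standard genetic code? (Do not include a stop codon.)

128

Val: 4 codons.
Tyr: 2 codons.
Trp: 1 codon.
Gln: 2 codons.
Val: 4 codons.
Tyr: 2 codons.
4 × 2 × 1 × 2 × 4 × 2 = 128.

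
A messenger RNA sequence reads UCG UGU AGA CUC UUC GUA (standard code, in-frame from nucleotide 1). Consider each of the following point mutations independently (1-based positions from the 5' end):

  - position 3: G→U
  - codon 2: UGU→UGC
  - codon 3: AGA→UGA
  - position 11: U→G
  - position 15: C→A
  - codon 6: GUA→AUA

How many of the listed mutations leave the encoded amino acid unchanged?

2

Codon 1: UCG (Ser) → UCU (Ser) — synonymous.
Codon 2: UGU (Cys) → UGC (Cys) — synonymous.
Codon 3: AGA (Arg) → UGA (Stop) — nonsense.
Codon 4: CUC (Leu) → CGC (Arg) — missense.
Codon 5: UUC (Phe) → UUA (Leu) — missense.
Codon 6: GUA (Val) → AUA (Ile) — missense.
Synonymous: 2 of 6.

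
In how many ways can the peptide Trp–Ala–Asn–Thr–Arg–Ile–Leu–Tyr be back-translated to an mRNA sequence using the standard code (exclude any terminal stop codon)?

Trp: 1 codon.
Ala: 4 codons.
Asn: 2 codons.
Thr: 4 codons.
Arg: 6 codons.
Ile: 3 codons.
Leu: 6 codons.
Tyr: 2 codons.
1 × 4 × 2 × 4 × 6 × 3 × 6 × 2 = 6912.

6912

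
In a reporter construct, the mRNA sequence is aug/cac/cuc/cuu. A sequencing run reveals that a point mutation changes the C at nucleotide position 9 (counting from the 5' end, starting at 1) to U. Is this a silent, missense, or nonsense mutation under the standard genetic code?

Position 9 falls in codon 3: CUC → Leu.
After the substitution the codon is CUU → Leu.
Both encode Leu, so the change is synonymous.

silent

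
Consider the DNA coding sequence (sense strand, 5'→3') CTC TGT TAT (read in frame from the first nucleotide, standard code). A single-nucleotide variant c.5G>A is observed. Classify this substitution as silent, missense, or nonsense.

missense

Position 5 falls in codon 2: TGT → Cys.
After the substitution the codon is TAT → Tyr.
Cys ≠ Tyr, so this is a missense mutation.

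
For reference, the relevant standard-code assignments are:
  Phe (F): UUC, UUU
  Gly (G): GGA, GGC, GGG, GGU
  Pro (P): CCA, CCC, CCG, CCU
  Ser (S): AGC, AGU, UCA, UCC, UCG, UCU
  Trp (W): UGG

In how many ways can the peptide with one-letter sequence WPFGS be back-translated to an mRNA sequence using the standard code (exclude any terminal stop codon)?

Trp: 1 codon.
Pro: 4 codons.
Phe: 2 codons.
Gly: 4 codons.
Ser: 6 codons.
1 × 4 × 2 × 4 × 6 = 192.

192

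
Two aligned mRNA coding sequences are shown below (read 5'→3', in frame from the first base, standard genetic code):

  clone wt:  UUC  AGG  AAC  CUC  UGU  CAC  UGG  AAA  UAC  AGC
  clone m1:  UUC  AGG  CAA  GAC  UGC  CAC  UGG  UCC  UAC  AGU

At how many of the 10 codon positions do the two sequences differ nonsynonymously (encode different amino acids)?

Codon 1: UUC Phe / UUC Phe — identical.
Codon 2: AGG Arg / AGG Arg — identical.
Codon 3: AAC Asn / CAA Gln — nonsynonymous.
Codon 4: CUC Leu / GAC Asp — nonsynonymous.
Codon 5: UGU Cys / UGC Cys — synonymous.
Codon 6: CAC His / CAC His — identical.
Codon 7: UGG Trp / UGG Trp — identical.
Codon 8: AAA Lys / UCC Ser — nonsynonymous.
Codon 9: UAC Tyr / UAC Tyr — identical.
Codon 10: AGC Ser / AGU Ser — synonymous.
Nonsynonymous differences: 3.

3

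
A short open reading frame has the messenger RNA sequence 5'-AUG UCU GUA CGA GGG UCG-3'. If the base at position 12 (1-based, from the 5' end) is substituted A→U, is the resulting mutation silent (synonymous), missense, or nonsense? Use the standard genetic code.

silent

Position 12 falls in codon 4: CGA → Arg.
After the substitution the codon is CGU → Arg.
Both encode Arg, so the change is synonymous.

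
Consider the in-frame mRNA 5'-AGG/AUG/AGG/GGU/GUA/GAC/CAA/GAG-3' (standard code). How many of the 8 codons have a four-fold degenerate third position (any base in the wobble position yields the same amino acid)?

Codon 1 AGG (Arg): third position 2-fold.
Codon 2 AUG (Met): third position 1-fold.
Codon 3 AGG (Arg): third position 2-fold.
Codon 4 GGU (Gly): third position 4-fold.
Codon 5 GUA (Val): third position 4-fold.
Codon 6 GAC (Asp): third position 2-fold.
Codon 7 CAA (Gln): third position 2-fold.
Codon 8 GAG (Glu): third position 2-fold.
Four-fold degenerate third positions: 2.

2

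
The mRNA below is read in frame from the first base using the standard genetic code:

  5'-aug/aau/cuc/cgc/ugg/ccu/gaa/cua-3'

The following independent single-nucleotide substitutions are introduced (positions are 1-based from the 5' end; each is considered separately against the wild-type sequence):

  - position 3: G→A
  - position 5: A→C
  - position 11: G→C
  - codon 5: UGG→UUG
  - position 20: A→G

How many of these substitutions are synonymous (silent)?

0

Codon 1: AUG (Met) → AUA (Ile) — missense.
Codon 2: AAU (Asn) → ACU (Thr) — missense.
Codon 4: CGC (Arg) → CCC (Pro) — missense.
Codon 5: UGG (Trp) → UUG (Leu) — missense.
Codon 7: GAA (Glu) → GGA (Gly) — missense.
Synonymous: 0 of 5.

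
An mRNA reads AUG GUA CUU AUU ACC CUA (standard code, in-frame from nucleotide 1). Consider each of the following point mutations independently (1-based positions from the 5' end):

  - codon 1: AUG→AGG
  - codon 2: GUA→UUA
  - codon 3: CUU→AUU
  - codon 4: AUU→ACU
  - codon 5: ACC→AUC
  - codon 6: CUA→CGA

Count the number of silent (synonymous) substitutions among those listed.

Codon 1: AUG (Met) → AGG (Arg) — missense.
Codon 2: GUA (Val) → UUA (Leu) — missense.
Codon 3: CUU (Leu) → AUU (Ile) — missense.
Codon 4: AUU (Ile) → ACU (Thr) — missense.
Codon 5: ACC (Thr) → AUC (Ile) — missense.
Codon 6: CUA (Leu) → CGA (Arg) — missense.
Synonymous: 0 of 6.

0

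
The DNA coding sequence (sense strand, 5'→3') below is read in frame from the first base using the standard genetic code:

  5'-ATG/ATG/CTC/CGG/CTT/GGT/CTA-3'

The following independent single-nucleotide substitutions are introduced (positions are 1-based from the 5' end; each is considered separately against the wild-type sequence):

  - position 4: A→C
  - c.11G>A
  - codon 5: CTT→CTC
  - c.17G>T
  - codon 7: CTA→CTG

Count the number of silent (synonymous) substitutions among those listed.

Codon 2: ATG (Met) → CTG (Leu) — missense.
Codon 4: CGG (Arg) → CAG (Gln) — missense.
Codon 5: CTT (Leu) → CTC (Leu) — synonymous.
Codon 6: GGT (Gly) → GTT (Val) — missense.
Codon 7: CTA (Leu) → CTG (Leu) — synonymous.
Synonymous: 2 of 5.

2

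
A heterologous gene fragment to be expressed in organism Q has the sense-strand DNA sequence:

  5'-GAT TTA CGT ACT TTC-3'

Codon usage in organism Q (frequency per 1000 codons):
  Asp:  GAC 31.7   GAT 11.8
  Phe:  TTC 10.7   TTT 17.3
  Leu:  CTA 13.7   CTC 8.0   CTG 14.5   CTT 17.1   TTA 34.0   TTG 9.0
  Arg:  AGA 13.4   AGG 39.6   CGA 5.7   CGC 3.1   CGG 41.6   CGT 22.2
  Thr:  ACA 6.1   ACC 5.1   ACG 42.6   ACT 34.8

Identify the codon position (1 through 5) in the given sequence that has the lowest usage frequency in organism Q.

Codon 1 GAT (Asp): 11.8 per 1000.
Codon 2 TTA (Leu): 34.0 per 1000.
Codon 3 CGT (Arg): 22.2 per 1000.
Codon 4 ACT (Thr): 34.8 per 1000.
Codon 5 TTC (Phe): 10.7 per 1000.
Lowest frequency is 10.7 at codon 5.

5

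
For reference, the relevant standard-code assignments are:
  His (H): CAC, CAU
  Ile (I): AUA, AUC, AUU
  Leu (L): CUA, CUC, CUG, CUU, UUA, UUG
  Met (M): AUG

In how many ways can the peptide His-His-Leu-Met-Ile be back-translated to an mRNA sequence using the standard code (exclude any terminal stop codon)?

His: 2 codons.
His: 2 codons.
Leu: 6 codons.
Met: 1 codon.
Ile: 3 codons.
2 × 2 × 6 × 1 × 3 = 72.

72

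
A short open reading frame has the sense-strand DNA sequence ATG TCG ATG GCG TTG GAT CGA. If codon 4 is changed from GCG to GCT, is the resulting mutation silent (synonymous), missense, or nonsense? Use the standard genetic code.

Position 12 falls in codon 4: GCG → Ala.
After the substitution the codon is GCT → Ala.
Both encode Ala, so the change is synonymous.

silent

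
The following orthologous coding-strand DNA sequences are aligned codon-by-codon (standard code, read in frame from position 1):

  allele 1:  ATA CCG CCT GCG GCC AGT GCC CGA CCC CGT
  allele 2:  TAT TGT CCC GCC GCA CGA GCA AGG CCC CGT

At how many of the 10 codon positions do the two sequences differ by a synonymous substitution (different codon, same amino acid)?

5

Codon 1: ATA Ile / TAT Tyr — nonsynonymous.
Codon 2: CCG Pro / TGT Cys — nonsynonymous.
Codon 3: CCT Pro / CCC Pro — synonymous.
Codon 4: GCG Ala / GCC Ala — synonymous.
Codon 5: GCC Ala / GCA Ala — synonymous.
Codon 6: AGT Ser / CGA Arg — nonsynonymous.
Codon 7: GCC Ala / GCA Ala — synonymous.
Codon 8: CGA Arg / AGG Arg — synonymous.
Codon 9: CCC Pro / CCC Pro — identical.
Codon 10: CGT Arg / CGT Arg — identical.
Synonymous differences: 5.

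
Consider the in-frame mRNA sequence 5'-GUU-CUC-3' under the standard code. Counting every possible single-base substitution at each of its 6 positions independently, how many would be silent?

Codon 1 (GUU, Val): 3 synonymous substitutions.
Codon 2 (CUC, Leu): 3 synonymous substitutions.
Total: 3 + 3 = 6.

6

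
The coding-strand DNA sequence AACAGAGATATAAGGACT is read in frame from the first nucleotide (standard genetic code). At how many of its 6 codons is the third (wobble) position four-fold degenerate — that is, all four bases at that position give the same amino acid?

1

Codon 1 AAC (Asn): third position 2-fold.
Codon 2 AGA (Arg): third position 2-fold.
Codon 3 GAT (Asp): third position 2-fold.
Codon 4 ATA (Ile): third position 3-fold.
Codon 5 AGG (Arg): third position 2-fold.
Codon 6 ACT (Thr): third position 4-fold.
Four-fold degenerate third positions: 1.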